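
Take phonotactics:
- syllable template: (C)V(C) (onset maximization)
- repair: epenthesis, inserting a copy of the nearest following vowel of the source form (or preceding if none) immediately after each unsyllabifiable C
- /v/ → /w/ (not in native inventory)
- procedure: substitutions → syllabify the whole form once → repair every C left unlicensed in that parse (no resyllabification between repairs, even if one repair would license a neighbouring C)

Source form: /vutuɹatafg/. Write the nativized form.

wutuɹatafga

Substitution: /v/ → /w/, giving /wutuɹatafg/.
Under (C)V(C), the unsyllabifiable consonants are /g/ (at most one coda consonant is licensed; onsets are limited to one consonant).
Epenthesis after each stranded consonant: /g/ → /ga/.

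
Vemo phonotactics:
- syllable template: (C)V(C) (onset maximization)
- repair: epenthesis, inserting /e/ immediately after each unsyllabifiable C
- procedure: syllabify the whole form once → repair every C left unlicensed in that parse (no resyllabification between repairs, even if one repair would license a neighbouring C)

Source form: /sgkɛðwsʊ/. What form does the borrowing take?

Under (C)V(C), the unsyllabifiable consonants are /s/, /g/, /w/ (at most one coda consonant is licensed; onsets are limited to one consonant).
Inserting the epenthetic vowel yields /s/ → /se/, /g/ → /ge/, /w/ → /we/.

segekɛðwesʊ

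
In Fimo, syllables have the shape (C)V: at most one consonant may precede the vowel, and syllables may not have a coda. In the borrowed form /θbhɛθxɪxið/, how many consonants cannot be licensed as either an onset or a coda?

Under (C)V, the unsyllabifiable consonants are /θ/, /b/, /θ/, /ð/ (no codas are permitted; onsets are limited to one consonant).

4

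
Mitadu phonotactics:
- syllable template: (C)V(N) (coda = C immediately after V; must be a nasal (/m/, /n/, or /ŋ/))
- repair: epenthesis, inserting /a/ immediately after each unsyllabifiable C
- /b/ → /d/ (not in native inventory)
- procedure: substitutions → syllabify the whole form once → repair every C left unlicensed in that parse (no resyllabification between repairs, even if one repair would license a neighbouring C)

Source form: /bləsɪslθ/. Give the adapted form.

daləsɪsalaθa

Substitution: /b/ → /d/, giving /dləsɪslθ/.
Under (C)V(N), the unsyllabifiable consonants are /d/, /s/, /l/, /θ/ (only a nasal (/m/, /n/, or /ŋ/) is licensed in coda position; onsets are limited to one consonant).
Inserting the epenthetic vowel yields /d/ → /da/, /s/ → /sa/, /l/ → /la/, /θ/ → /θa/.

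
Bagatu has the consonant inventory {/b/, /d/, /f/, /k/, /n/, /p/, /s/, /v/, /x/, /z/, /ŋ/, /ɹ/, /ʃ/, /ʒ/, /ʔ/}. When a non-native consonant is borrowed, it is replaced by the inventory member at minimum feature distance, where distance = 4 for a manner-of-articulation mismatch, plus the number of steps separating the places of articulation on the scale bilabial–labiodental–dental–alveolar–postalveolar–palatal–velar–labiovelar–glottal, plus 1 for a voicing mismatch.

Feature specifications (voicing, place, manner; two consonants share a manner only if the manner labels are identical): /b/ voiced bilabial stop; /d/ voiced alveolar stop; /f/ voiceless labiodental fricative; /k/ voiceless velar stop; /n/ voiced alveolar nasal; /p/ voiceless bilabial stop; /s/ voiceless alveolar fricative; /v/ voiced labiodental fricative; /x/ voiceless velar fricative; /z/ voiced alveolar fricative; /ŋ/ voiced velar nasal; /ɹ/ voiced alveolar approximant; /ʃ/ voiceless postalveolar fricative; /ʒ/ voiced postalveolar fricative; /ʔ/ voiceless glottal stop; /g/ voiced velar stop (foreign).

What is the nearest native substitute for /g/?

/k/ is closest: same manner (stop), place distance 0 (velar→velar), voicing differs (+1); total 1. Next closest is /d/ at distance 3.

k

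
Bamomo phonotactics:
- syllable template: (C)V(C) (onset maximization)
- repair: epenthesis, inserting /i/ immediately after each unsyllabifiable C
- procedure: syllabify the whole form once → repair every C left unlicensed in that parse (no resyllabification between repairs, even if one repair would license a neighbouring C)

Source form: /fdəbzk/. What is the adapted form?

fidəbziki

The consonants /f/, /z/, /k/ cannot be parsed into a legal (C)V(C) syllable (at most one coda consonant is licensed; onsets are limited to one consonant).
Inserting the epenthetic vowel yields /f/ → /fi/, /z/ → /zi/, /k/ → /ki/.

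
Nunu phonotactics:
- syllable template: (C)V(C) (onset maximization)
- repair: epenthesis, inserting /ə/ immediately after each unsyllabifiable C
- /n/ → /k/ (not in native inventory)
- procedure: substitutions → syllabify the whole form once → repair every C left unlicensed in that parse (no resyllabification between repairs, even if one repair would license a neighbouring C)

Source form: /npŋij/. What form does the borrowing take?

kəpəŋij

Substitution: /n/ → /k/, giving /kpŋij/.
Syllabifying with onset maximization leaves /k/, /p/ stranded (at most one coda consonant is licensed; onsets are limited to one consonant).
Epenthesis after each stranded consonant: /k/ → /kə/, /p/ → /pə/.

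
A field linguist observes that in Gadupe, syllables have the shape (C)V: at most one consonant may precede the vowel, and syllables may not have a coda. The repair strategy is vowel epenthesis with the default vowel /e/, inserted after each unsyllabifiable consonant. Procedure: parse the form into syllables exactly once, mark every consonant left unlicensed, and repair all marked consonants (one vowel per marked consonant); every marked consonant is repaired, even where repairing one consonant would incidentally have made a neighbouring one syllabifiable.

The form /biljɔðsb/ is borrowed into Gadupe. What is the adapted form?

The consonants /l/, /ð/, /s/, /b/ cannot be parsed into a legal (C)V syllable (no codas are permitted; onsets are limited to one consonant).
Epenthesis after each stranded consonant: /l/ → /le/, /ð/ → /ðe/, /s/ → /se/, /b/ → /be/.

bilejɔðesebe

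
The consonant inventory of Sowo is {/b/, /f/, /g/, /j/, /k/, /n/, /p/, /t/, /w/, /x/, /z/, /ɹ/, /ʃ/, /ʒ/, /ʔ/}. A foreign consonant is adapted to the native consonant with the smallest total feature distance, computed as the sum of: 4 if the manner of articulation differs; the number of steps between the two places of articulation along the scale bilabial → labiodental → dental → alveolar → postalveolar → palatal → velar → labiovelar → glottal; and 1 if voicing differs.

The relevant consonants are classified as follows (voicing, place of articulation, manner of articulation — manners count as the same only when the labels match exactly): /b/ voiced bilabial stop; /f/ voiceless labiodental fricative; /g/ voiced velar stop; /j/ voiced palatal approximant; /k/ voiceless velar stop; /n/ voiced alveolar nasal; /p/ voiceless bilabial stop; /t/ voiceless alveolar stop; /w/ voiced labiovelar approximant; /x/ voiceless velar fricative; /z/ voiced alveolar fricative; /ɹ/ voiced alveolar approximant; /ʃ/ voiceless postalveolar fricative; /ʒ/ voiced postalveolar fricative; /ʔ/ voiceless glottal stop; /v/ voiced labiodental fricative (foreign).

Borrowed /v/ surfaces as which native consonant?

f

/f/ is closest: same manner (fricative), place distance 0 (labiodental→labiodental), voicing differs (+1); total 1. Next closest is /z/ at distance 2.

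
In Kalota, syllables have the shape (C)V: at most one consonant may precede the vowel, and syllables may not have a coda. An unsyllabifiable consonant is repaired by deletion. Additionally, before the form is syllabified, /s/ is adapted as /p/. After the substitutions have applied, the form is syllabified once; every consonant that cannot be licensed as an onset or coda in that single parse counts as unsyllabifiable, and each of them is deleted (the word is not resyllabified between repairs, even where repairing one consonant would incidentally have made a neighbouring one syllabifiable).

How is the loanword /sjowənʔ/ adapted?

Substitution: /s/ → /p/, giving /pjowənʔ/.
Syllabifying with onset maximization leaves /p/, /n/, /ʔ/ stranded (no codas are permitted; onsets are limited to one consonant).
Deleting the stranded consonants removes /p/, /n/, /ʔ/.

jowə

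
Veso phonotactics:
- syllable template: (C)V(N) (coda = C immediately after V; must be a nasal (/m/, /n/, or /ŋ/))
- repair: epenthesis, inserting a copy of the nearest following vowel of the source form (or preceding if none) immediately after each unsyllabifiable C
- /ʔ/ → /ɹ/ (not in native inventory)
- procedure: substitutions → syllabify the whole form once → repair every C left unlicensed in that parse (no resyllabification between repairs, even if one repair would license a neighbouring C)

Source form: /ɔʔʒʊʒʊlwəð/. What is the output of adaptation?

Substitution: /ʔ/ → /ɹ/, giving /ɔɹʒʊʒʊlwəð/.
Syllabifying with onset maximization leaves /ɹ/, /l/, /ð/ stranded (only a nasal (/m/, /n/, or /ŋ/) is licensed in coda position; onsets are limited to one consonant).
Epenthesis after each stranded consonant: /ɹ/ → /ɹʊ/, /l/ → /lə/, /ð/ → /ðə/.

ɔɹʊʒʊʒʊləwəðə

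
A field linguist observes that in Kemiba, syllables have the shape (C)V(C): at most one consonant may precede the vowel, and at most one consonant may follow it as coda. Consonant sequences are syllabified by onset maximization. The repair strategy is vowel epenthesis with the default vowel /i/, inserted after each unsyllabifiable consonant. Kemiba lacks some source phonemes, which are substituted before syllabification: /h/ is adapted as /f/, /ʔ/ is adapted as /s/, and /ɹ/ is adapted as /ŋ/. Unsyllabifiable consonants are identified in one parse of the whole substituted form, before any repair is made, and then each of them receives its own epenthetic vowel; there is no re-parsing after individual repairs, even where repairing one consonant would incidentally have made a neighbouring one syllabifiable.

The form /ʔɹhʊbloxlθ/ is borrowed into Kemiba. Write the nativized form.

Substitution: /ʔ/ → /s/, /ɹ/ → /ŋ/, /h/ → /f/, giving /sŋfʊbloxlθ/.
Under (C)V(C), the unsyllabifiable consonants are /s/, /ŋ/, /l/, /θ/ (at most one coda consonant is licensed; onsets are limited to one consonant).
Each unlicensed consonant becomes the onset of a new syllable: /s/ → /si/, /ŋ/ → /ŋi/, /l/ → /li/, /θ/ → /θi/.

siŋifʊbloxliθi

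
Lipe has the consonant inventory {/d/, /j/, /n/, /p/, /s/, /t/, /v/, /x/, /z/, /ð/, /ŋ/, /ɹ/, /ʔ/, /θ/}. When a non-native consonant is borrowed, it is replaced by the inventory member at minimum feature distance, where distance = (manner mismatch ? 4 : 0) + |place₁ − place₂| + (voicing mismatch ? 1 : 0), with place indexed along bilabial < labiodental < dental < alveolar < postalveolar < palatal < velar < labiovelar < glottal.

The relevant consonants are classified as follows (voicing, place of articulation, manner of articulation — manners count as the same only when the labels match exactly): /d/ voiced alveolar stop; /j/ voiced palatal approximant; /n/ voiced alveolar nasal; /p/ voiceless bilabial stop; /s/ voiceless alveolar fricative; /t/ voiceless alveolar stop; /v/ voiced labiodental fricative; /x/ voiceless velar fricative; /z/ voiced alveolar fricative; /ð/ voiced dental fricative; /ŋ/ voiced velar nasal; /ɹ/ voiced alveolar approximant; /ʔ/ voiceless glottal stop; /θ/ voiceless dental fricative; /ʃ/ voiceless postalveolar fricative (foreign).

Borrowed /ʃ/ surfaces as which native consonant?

/s/ is closest: same manner (fricative), place distance 1 (postalveolar→alveolar), same voicing; total 1. Next closest is /x/ at distance 2.

s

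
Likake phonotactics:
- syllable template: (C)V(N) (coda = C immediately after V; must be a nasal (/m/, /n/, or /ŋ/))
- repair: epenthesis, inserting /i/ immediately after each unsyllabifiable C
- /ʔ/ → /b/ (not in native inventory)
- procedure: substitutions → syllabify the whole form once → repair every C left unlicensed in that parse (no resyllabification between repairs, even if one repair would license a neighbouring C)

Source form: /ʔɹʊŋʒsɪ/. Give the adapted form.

biɹʊŋʒisɪ

Substitution: /ʔ/ → /b/, giving /bɹʊŋʒsɪ/.
Under (C)V(N), the unsyllabifiable consonants are /b/, /ʒ/ (only a nasal (/m/, /n/, or /ŋ/) is licensed in coda position; onsets are limited to one consonant).
Each unlicensed consonant becomes the onset of a new syllable: /b/ → /bi/, /ʒ/ → /ʒi/.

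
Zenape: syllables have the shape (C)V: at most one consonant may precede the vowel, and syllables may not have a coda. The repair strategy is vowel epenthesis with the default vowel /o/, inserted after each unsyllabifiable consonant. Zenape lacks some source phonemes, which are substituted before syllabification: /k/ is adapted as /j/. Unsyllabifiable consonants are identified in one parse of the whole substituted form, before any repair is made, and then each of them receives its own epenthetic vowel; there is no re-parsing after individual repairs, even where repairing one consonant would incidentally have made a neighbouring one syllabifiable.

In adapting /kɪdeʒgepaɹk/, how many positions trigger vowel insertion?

After substitution the input is /jɪdeʒgepaɹj/.
The unsyllabifiable consonants are /ʒ/, /ɹ/, /j/; each receives one epenthetic vowel.

3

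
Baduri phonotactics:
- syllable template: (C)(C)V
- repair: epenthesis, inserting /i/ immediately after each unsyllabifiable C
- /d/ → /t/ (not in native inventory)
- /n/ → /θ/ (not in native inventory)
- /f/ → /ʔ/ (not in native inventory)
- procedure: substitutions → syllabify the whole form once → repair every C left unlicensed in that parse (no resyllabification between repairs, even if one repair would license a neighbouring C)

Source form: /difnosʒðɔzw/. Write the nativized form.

tiʔθosiʒðɔziwi

Substitution: /d/ → /t/, /f/ → /ʔ/, /n/ → /θ/, giving /tiʔθosʒðɔzw/.
The consonants /s/, /z/, /w/ cannot be parsed into a legal (C)(C)V syllable (no codas are permitted; onsets may contain at most 2 consonants).
Inserting the epenthetic vowel yields /s/ → /si/, /z/ → /zi/, /w/ → /wi/.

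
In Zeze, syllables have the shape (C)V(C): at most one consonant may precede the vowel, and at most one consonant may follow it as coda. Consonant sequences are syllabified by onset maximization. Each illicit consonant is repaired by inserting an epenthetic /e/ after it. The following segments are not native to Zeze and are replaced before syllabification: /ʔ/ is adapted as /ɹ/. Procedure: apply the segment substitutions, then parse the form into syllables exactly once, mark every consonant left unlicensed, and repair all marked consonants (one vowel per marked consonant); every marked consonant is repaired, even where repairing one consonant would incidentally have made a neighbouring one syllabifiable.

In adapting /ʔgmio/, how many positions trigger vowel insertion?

After substitution the input is /ɹgmio/.
The unsyllabifiable consonants are /ɹ/, /g/; each receives one epenthetic vowel.

2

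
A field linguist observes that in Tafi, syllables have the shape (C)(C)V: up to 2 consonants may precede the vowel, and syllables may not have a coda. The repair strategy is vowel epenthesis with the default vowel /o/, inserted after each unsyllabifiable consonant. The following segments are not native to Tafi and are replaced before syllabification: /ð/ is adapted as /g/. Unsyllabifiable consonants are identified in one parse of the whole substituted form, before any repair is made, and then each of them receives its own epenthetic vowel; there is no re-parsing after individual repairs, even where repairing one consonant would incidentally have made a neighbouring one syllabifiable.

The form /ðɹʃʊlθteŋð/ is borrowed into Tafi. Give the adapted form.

Substitution: /ð/ → /g/, giving /gɹʃʊlθteŋg/.
The consonants /g/, /l/, /ŋ/, /g/ cannot be parsed into a legal (C)(C)V syllable (no codas are permitted; onsets may contain at most 2 consonants).
Epenthesis after each stranded consonant: /g/ → /go/, /l/ → /lo/, /ŋ/ → /ŋo/, /g/ → /go/.

goɹʃʊloθteŋogo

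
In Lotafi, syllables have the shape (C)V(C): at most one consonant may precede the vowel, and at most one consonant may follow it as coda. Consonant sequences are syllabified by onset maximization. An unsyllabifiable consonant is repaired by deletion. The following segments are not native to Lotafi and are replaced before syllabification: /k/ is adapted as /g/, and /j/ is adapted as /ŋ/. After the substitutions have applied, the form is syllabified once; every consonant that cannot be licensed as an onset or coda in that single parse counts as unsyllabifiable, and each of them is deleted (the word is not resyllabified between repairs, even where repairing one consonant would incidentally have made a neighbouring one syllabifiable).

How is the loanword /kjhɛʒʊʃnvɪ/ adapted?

hɛʒʊʃvɪ

Substitution: /k/ → /g/, /j/ → /ŋ/, giving /gŋhɛʒʊʃnvɪ/.
Syllabifying with onset maximization leaves /g/, /ŋ/, /n/ stranded (at most one coda consonant is licensed; onsets are limited to one consonant).
Deleting the stranded consonants removes /g/, /ŋ/, /n/.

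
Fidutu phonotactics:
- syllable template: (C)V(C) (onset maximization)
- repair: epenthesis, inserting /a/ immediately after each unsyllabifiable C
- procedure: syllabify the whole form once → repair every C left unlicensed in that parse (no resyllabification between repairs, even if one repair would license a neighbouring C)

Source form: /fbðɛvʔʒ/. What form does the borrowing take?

fabaðɛvʔaʒa

Syllabifying with onset maximization leaves /f/, /b/, /ʔ/, /ʒ/ stranded (at most one coda consonant is licensed; onsets are limited to one consonant).
Inserting the epenthetic vowel yields /f/ → /fa/, /b/ → /ba/, /ʔ/ → /ʔa/, /ʒ/ → /ʒa/.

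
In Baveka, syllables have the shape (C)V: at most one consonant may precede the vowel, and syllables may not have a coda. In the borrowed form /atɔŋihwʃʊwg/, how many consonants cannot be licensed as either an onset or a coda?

Syllabifying with onset maximization leaves /h/, /w/, /w/, /g/ stranded (no codas are permitted; onsets are limited to one consonant).

4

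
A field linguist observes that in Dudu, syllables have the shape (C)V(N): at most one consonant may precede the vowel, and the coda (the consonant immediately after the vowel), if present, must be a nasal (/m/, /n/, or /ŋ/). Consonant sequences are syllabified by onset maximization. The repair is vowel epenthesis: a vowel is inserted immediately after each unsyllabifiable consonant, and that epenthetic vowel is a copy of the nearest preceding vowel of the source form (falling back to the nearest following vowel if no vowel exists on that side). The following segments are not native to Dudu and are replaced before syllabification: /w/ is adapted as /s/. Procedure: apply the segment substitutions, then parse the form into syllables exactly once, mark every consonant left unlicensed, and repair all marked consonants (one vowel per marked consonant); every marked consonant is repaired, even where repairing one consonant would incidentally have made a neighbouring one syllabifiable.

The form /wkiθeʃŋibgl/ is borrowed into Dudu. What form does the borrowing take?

sikiθeʃeŋibigili

Substitution: /w/ → /s/, giving /skiθeʃŋibgl/.
The consonants /s/, /ʃ/, /b/, /g/, /l/ cannot be parsed into a legal (C)V(N) syllable (only a nasal (/m/, /n/, or /ŋ/) is licensed in coda position; onsets are limited to one consonant).
Each unlicensed consonant becomes the onset of a new syllable: /s/ → /si/, /ʃ/ → /ʃe/, /b/ → /bi/, /g/ → /gi/, /l/ → /li/.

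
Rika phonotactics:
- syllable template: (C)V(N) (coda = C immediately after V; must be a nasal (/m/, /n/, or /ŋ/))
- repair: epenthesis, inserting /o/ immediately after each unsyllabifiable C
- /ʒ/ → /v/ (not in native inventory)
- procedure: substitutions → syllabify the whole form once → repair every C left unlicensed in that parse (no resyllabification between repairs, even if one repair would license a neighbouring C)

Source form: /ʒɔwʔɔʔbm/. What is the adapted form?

Substitution: /ʒ/ → /v/, giving /vɔwʔɔʔbm/.
The consonants /w/, /ʔ/, /b/, /m/ cannot be parsed into a legal (C)V(N) syllable (only a nasal (/m/, /n/, or /ŋ/) is licensed in coda position; onsets are limited to one consonant).
Each unlicensed consonant becomes the onset of a new syllable: /w/ → /wo/, /ʔ/ → /ʔo/, /b/ → /bo/, /m/ → /mo/.

vɔwoʔɔʔobomo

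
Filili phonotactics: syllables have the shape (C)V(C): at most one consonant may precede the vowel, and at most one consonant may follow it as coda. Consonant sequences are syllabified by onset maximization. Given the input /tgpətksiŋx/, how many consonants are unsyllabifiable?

The consonants /t/, /g/, /k/, /x/ cannot be parsed into a legal (C)V(C) syllable (at most one coda consonant is licensed; onsets are limited to one consonant).

4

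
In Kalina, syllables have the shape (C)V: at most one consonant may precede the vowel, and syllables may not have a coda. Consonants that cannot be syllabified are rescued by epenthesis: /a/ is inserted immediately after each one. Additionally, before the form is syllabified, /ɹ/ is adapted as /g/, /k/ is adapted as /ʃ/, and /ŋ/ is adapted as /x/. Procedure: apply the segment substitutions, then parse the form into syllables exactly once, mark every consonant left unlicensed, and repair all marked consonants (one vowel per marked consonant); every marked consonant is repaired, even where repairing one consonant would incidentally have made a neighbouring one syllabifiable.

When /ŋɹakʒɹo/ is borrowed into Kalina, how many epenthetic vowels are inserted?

After substitution the input is /xgaʃʒgo/.
The unsyllabifiable consonants are /x/, /ʃ/, /ʒ/; each receives one epenthetic vowel.

3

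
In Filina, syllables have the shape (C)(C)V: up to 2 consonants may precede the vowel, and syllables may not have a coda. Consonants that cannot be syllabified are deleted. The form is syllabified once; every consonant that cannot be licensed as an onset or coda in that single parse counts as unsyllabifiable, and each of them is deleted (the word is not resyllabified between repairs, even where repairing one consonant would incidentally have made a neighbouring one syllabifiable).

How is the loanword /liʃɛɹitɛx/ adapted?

Under (C)(C)V, the unsyllabifiable consonants are /x/ (no codas are permitted; onsets may contain at most 2 consonants).
Deleting the stranded consonants removes /x/.

liʃɛɹitɛ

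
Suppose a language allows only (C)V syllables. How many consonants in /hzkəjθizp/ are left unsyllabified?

The consonants /h/, /z/, /j/, /z/, /p/ cannot be parsed into a legal (C)V syllable (no codas are permitted; onsets are limited to one consonant).

5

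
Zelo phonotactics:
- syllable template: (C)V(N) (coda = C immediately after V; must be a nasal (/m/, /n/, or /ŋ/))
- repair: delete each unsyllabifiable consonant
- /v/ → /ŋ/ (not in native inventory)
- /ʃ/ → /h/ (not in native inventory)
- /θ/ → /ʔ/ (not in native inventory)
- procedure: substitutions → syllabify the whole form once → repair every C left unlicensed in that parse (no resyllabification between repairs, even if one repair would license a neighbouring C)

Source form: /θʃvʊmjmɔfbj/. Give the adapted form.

Substitution: /θ/ → /ʔ/, /ʃ/ → /h/, /v/ → /ŋ/, giving /ʔhŋʊmjmɔfbj/.
The consonants /ʔ/, /h/, /j/, /f/, /b/, /j/ cannot be parsed into a legal (C)V(N) syllable (only a nasal (/m/, /n/, or /ŋ/) is licensed in coda position; onsets are limited to one consonant).
Deleting the stranded consonants removes /ʔ/, /h/, /j/, /f/, /b/, /j/.

ŋʊmmɔ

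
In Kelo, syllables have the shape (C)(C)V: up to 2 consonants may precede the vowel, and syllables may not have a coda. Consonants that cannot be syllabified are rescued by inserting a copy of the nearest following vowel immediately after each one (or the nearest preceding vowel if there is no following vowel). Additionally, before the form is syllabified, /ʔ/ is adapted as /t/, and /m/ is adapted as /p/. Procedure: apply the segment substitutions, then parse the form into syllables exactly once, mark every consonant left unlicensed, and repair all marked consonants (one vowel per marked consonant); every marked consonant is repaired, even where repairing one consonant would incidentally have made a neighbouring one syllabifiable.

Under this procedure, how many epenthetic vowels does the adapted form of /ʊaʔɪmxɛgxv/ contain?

3

After substitution the input is /ʊatɪpxɛgxv/.
The unsyllabifiable consonants are /g/, /x/, /v/; each receives one epenthetic vowel.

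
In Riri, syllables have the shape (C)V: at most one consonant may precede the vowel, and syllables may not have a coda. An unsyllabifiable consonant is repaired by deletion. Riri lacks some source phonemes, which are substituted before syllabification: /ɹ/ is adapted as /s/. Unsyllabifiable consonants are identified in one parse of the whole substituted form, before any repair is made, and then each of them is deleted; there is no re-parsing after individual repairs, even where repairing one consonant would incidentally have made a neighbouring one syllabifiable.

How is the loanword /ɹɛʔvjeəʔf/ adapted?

Substitution: /ɹ/ → /s/, giving /sɛʔvjeəʔf/.
Syllabifying with onset maximization leaves /ʔ/, /v/, /ʔ/, /f/ stranded (no codas are permitted; onsets are limited to one consonant).
Each unlicensed consonant is deleted: /ʔ/, /v/, /ʔ/, /f/.

sɛjeə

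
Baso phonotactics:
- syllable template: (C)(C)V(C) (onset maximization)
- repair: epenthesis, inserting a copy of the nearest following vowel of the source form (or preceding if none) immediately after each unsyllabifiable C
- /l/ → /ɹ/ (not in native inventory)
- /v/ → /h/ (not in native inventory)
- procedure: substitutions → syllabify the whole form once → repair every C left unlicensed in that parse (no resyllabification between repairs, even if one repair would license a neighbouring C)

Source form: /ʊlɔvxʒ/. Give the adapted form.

ʊɹɔhxɔʒɔ

Substitution: /l/ → /ɹ/, /v/ → /h/, giving /ʊɹɔhxʒ/.
Under (C)(C)V(C), the unsyllabifiable consonants are /x/, /ʒ/ (at most one coda consonant is licensed; onsets may contain at most 2 consonants).
Inserting the epenthetic vowel yields /x/ → /xɔ/, /ʒ/ → /ʒɔ/.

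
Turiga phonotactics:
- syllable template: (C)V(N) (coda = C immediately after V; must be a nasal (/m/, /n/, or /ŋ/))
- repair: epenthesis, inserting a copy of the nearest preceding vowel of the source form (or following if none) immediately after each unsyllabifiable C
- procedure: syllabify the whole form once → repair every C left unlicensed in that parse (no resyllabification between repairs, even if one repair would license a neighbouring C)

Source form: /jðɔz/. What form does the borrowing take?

Under (C)V(N), the unsyllabifiable consonants are /j/, /z/ (only a nasal (/m/, /n/, or /ŋ/) is licensed in coda position; onsets are limited to one consonant).
Epenthesis after each stranded consonant: /j/ → /jɔ/, /z/ → /zɔ/.

jɔðɔzɔ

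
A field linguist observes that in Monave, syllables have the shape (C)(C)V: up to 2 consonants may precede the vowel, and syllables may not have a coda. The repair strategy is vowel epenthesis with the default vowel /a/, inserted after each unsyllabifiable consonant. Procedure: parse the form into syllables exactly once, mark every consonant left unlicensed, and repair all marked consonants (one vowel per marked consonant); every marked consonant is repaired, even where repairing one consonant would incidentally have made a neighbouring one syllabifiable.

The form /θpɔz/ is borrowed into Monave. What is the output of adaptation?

θpɔza

Under (C)(C)V, the unsyllabifiable consonants are /z/ (no codas are permitted; onsets may contain at most 2 consonants).
Epenthesis after each stranded consonant: /z/ → /za/.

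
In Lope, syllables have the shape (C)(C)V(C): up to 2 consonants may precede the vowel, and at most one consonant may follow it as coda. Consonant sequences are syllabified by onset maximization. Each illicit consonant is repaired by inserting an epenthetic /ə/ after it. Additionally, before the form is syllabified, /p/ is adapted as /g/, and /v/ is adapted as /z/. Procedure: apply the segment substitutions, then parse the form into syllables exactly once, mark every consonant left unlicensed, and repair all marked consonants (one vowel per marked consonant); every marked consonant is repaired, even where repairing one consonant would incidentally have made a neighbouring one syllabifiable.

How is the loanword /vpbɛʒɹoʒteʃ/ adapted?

zəgbɛʒɹoʒteʃ

Substitution: /v/ → /z/, /p/ → /g/, giving /zgbɛʒɹoʒteʃ/.
Syllabifying with onset maximization leaves /z/ stranded (at most one coda consonant is licensed; onsets may contain at most 2 consonants).
Epenthesis after each stranded consonant: /z/ → /zə/.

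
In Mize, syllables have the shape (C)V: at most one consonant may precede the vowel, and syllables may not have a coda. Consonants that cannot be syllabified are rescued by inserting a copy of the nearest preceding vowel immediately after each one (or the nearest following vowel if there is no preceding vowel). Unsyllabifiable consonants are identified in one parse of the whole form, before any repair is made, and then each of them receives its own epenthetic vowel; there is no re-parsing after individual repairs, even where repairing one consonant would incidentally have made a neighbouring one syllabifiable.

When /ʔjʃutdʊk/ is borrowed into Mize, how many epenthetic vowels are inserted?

The unsyllabifiable consonants are /ʔ/, /j/, /t/, /k/; each receives one epenthetic vowel.

4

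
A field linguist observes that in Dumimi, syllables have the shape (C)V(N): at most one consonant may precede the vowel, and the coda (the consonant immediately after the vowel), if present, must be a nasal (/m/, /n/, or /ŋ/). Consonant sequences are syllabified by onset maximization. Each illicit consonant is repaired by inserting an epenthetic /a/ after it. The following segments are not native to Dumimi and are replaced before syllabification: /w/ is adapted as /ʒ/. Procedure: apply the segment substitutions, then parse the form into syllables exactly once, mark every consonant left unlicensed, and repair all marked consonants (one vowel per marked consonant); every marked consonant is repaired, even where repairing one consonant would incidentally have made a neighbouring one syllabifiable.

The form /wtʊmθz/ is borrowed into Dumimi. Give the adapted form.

Substitution: /w/ → /ʒ/, giving /ʒtʊmθz/.
The consonants /ʒ/, /θ/, /z/ cannot be parsed into a legal (C)V(N) syllable (only a nasal (/m/, /n/, or /ŋ/) is licensed in coda position; onsets are limited to one consonant).
Epenthesis after each stranded consonant: /ʒ/ → /ʒa/, /θ/ → /θa/, /z/ → /za/.

ʒatʊmθaza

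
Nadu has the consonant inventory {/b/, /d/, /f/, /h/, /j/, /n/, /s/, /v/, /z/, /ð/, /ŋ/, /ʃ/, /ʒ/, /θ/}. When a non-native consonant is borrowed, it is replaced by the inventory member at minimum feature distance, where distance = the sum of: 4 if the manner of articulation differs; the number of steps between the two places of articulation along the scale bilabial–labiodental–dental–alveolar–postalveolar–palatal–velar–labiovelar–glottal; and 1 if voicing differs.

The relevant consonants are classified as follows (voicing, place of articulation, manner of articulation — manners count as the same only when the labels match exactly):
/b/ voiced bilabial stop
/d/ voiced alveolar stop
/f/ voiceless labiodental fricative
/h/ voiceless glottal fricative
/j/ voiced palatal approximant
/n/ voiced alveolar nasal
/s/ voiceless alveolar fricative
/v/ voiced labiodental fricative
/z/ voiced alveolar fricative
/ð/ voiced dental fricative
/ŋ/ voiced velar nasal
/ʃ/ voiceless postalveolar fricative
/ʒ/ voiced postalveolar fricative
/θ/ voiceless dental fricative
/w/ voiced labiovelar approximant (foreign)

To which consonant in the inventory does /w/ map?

/j/ is closest: same manner (approximant), place distance 2 (labiovelar→palatal), same voicing; total 2. Next closest is /ŋ/ at distance 5.

j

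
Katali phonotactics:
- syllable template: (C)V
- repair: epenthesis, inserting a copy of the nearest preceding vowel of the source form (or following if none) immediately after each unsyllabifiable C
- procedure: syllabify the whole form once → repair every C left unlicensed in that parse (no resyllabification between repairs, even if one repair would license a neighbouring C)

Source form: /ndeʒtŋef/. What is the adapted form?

nedeʒeteŋefe

Under (C)V, the unsyllabifiable consonants are /n/, /ʒ/, /t/, /f/ (no codas are permitted; onsets are limited to one consonant).
Epenthesis after each stranded consonant: /n/ → /ne/, /ʒ/ → /ʒe/, /t/ → /te/, /f/ → /fe/.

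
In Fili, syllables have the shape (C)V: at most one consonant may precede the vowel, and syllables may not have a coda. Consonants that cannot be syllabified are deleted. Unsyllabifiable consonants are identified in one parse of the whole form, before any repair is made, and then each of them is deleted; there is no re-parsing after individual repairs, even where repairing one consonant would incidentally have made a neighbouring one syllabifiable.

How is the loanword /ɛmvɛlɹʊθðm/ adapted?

Syllabifying with onset maximization leaves /m/, /l/, /θ/, /ð/, /m/ stranded (no codas are permitted; onsets are limited to one consonant).
Each unlicensed consonant is deleted: /m/, /l/, /θ/, /ð/, /m/.

ɛvɛɹʊ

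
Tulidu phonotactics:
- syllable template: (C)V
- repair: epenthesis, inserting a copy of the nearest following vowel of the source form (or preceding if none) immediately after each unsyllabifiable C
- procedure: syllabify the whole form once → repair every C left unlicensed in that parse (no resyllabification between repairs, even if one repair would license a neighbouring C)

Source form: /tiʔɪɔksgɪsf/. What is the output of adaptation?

tiʔɪɔkɪsɪgɪsɪfɪ

Syllabifying with onset maximization leaves /k/, /s/, /s/, /f/ stranded (no codas are permitted; onsets are limited to one consonant).
Each unlicensed consonant becomes the onset of a new syllable: /k/ → /kɪ/, /s/ → /sɪ/, /s/ → /sɪ/, /f/ → /fɪ/.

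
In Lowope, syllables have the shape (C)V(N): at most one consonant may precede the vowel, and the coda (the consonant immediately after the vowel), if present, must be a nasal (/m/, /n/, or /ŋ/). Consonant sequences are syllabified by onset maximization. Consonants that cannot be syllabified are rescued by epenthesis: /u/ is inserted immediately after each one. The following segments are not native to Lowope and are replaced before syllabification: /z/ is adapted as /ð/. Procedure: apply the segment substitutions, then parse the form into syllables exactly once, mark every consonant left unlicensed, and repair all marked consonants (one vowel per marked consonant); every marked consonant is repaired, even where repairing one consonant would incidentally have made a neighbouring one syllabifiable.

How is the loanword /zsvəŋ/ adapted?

ðusuvəŋ

Substitution: /z/ → /ð/, giving /ðsvəŋ/.
Under (C)V(N), the unsyllabifiable consonants are /ð/, /s/ (only a nasal (/m/, /n/, or /ŋ/) is licensed in coda position; onsets are limited to one consonant).
Each unlicensed consonant becomes the onset of a new syllable: /ð/ → /ðu/, /s/ → /su/.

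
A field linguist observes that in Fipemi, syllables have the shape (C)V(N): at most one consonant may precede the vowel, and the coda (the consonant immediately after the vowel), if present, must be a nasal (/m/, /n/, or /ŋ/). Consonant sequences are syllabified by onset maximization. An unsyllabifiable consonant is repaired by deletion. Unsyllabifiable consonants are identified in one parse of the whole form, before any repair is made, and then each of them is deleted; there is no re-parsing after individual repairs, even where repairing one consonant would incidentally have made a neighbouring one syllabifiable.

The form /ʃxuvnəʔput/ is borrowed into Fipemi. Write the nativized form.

xunəpu

Syllabifying with onset maximization leaves /ʃ/, /v/, /ʔ/, /t/ stranded (only a nasal (/m/, /n/, or /ŋ/) is licensed in coda position; onsets are limited to one consonant).
Deleting the stranded consonants removes /ʃ/, /v/, /ʔ/, /t/.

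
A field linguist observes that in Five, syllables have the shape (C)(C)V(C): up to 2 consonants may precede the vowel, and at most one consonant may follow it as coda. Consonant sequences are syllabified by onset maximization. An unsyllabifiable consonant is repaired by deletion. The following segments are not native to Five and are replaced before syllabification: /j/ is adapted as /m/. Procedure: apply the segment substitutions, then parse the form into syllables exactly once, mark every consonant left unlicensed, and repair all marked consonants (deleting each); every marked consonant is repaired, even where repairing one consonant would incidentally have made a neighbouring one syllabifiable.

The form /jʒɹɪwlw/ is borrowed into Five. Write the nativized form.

Substitution: /j/ → /m/, giving /mʒɹɪwlw/.
Under (C)(C)V(C), the unsyllabifiable consonants are /m/, /l/, /w/ (at most one coda consonant is licensed; onsets may contain at most 2 consonants).
Deletion applies to /m/, /l/, /w/.

ʒɹɪw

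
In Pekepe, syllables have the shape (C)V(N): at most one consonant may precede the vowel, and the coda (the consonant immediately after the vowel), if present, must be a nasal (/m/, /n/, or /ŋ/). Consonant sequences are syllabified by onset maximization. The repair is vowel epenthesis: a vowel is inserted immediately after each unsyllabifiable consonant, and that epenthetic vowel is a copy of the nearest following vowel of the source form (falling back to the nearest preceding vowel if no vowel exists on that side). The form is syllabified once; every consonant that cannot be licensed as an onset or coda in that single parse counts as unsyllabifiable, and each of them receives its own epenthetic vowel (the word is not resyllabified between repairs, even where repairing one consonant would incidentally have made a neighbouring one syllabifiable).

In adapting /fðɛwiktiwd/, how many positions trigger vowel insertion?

4

The unsyllabifiable consonants are /f/, /k/, /w/, /d/; each receives one epenthetic vowel.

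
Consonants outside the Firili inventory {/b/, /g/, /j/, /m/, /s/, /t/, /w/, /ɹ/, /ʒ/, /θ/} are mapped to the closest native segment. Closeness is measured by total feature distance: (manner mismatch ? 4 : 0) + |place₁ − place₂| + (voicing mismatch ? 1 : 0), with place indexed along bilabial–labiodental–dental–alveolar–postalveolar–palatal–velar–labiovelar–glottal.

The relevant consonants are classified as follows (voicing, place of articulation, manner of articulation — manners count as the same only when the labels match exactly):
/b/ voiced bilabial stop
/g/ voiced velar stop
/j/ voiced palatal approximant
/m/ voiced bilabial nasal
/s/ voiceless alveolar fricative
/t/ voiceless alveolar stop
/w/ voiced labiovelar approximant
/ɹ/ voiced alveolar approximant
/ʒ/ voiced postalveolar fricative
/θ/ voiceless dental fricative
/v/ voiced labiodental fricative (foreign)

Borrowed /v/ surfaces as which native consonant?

θ

/θ/ is closest: same manner (fricative), place distance 1 (labiodental→dental), voicing differs (+1); total 2. Next closest is /s/ at distance 3.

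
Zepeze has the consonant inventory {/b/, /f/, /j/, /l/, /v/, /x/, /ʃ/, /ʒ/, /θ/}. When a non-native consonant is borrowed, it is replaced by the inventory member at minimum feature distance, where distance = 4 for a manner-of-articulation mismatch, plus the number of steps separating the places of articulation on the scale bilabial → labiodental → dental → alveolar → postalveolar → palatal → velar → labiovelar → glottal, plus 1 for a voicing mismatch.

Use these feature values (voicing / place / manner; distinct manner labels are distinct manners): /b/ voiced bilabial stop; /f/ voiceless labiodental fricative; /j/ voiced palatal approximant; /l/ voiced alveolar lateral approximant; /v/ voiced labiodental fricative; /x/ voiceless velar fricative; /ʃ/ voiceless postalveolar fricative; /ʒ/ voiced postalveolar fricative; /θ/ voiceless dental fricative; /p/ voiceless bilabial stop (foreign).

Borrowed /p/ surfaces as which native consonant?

b

/b/ is closest: same manner (stop), place distance 0 (bilabial→bilabial), voicing differs (+1); total 1. Next closest is /f/ at distance 5.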